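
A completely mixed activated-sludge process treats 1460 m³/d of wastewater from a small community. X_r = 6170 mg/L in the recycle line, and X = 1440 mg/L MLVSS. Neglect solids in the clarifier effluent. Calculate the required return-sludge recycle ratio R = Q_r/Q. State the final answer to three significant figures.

R ≈ 0.304

Mass balance around the secondary clarifier (neglecting effluent solids): R = X / (X_r − X) = 1440 / (6170 − 1440) = 0.3044.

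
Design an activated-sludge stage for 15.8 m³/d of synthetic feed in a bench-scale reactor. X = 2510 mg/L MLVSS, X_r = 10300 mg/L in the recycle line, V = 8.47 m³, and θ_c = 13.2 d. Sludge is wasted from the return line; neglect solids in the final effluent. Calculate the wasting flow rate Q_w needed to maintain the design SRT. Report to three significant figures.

Q_w ≈ 0.156 m³/d

Q_w = (V·X)/(θ_c X_r) = 8.470 × 2510 / (13.2 × 10300) = 0.1564 m³/d.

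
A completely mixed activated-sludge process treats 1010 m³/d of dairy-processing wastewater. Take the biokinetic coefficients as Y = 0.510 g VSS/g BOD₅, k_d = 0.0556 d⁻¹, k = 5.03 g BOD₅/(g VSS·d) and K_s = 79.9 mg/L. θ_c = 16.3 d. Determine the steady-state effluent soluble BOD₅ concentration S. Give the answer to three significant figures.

S ≈ 3.82 mg/L

Effluent substrate depends only on kinetics and SRT: S = K_s(1 + k_d θ_c) / [θ_c(Yk − k_d) − 1] = 79.9 × (1 + 0.0556 × 16.3) / [16.3 × (0.510 × 5.03 − 0.0556) − 1] = 152.3 / 39.91 = 3.817 mg/L.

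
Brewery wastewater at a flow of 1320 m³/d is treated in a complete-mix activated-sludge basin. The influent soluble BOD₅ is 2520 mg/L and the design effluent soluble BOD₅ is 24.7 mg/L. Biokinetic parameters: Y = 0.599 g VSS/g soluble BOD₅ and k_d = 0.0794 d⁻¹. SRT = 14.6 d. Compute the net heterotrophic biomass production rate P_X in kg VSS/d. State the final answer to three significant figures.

Y_obs = Y / (1 + k_d θ_c) = 0.599 / (1 + 0.0794 × 14.6) = 0.599 / 2.159 = 0.2774.
ΔS = 2520 − 24.7 = 2495 mg/L, so the substrate removal rate is 1320 × 2495/1000 = 3294 kg soluble BOD₅/d.
Biomass produced: P_X = Y_obs·Q·ΔS = 0.2774 × 3294 ≈ 913.7 kg VSS/d.

P_X ≈ 914 kg VSS/d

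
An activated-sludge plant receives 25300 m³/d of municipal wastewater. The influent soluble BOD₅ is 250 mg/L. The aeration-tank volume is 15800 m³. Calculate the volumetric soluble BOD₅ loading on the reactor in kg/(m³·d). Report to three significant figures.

L_v = Q S₀ / V = 25300 × 250 × 10⁻³ / 15800 = 0.4003 kg/(m³·d).

L_v ≈ 0.400 kg soluble BOD₅/(m³·d)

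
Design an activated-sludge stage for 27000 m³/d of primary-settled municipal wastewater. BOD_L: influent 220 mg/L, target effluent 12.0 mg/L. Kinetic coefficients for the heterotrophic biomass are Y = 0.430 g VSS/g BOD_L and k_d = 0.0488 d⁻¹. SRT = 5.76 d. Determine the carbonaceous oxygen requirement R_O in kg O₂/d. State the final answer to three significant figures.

Correct the yield for decay: Y_obs = Y/(1 + k_d θ_c) = 0.430 / (1 + 0.0488 × 5.76) = 0.430 / 1.281 = 0.3357.
Substrate removed = Q·(S₀ − S) = 27000 m³/d × (220 − 12.0) g/m³ = 5.62×10^6 g/d = 5616 kg/d.
P_X = Y_obs·Q·(S₀ − S) = 0.3357 × 5616 = 1885 kg VSS/d.
Carbonaceous O₂ demand = substrate oxidised − cell-mass equivalent = 5616 − 1.42 × 1885 = 2939 kg O₂/d.

R_O ≈ 2940 kg O₂/d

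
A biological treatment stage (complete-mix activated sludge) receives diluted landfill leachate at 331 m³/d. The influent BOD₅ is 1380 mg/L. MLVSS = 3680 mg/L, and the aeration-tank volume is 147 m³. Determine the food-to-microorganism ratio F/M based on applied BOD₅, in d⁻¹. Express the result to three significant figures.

F/M ≈ 0.844 d⁻¹

Food-to-microorganism ratio F/M = Q S₀ / (V X) = 331 × 1380 / (147.0 × 3680) = 0.8444 d⁻¹.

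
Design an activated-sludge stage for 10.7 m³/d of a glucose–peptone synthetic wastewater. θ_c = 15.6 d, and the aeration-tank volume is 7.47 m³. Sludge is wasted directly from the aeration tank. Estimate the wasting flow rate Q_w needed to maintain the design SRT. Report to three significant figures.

Wasting from the aeration tank: Q_w = V / θ_c = 7.470 / 15.6 = 0.4788 m³/d.

Q_w ≈ 0.479 m³/d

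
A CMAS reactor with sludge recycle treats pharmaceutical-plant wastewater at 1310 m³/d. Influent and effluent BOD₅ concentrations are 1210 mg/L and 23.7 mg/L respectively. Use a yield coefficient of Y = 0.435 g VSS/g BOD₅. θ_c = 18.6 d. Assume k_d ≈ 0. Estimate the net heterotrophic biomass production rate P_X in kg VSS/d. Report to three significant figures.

P_X ≈ 676 kg VSS/d

Since k_d ≈ 0, Y_obs = Y = 0.435 g VSS/g BOD₅.
ΔS = 1210 − 23.7 = 1186 mg/L, so the substrate removal rate is 1310 × 1186/1000 = 1554 kg BOD₅/d.
Net biomass production P_X = Y_obs × Q·(S₀ − S) = 0.4350 × 1554 = 676.0 kg VSS/d.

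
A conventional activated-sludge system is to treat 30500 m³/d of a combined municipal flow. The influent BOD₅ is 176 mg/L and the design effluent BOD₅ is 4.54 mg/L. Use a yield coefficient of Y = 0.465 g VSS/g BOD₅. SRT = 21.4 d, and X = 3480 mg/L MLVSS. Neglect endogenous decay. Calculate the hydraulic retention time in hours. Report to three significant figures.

With k_d = 0 the design equation reduces to V = Y Q (S₀−S) θ_c / X = 0.465 × 30500 × (176 − 4.54) × 21.4 / 3480 = 14954 m³.
Hydraulic retention time τ = V/Q = 14954 / 30500 = 0.4903 d = 11.77 h.

τ ≈ 11.8 h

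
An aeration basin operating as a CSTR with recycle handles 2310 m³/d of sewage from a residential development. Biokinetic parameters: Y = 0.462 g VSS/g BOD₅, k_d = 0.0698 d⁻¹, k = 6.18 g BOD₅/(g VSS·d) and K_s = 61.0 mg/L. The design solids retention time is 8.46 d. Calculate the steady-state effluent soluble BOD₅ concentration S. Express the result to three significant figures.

S ≈ 4.30 mg/L

Effluent substrate depends only on kinetics and SRT: S = K_s(1 + k_d θ_c) / [θ_c(Yk − k_d) − 1] = 61.0 × (1 + 0.0698 × 8.46) / [8.46 × (0.462 × 6.18 − 0.0698) − 1] = 97.02 / 22.56 = 4.300 mg/L.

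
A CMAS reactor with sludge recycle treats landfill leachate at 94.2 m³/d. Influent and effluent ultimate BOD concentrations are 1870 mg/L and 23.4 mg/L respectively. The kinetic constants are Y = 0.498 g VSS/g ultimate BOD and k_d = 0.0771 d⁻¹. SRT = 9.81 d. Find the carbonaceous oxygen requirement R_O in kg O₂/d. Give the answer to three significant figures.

Correct the yield for decay: Y_obs = Y/(1 + k_d θ_c) = 0.498 / (1 + 0.0771 × 9.81) = 0.498 / 1.756 = 0.2835.
Q·(S₀ − S) = 94.2 × (1870 − 23.4) × 10⁻³ = 173.9 kg/d removed.
Biomass synthesised: P_X = Y_obs × 173.9 = 49.32 kg VSS/d.
R_O = Q·ΔS − 1.42 P_X = 173.9 − 70.04 = 103.9 kg O₂/d.

R_O ≈ 104 kg O₂/d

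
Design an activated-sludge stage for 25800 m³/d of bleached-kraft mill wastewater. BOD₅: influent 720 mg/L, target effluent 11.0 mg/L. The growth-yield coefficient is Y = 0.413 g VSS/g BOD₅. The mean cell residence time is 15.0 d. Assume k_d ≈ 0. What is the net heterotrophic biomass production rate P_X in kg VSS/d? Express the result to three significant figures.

Since k_d ≈ 0, Y_obs = Y = 0.413 g VSS/g BOD₅.
Mass of BOD₅ removed per day: Q(S₀ − S) = 25800 × 709.0 g/m³ = 18292 kg/d.
Net biomass production P_X = Y_obs × Q·(S₀ − S) = 0.4130 × 18292 = 7555 kg VSS/d.

P_X ≈ 7550 kg VSS/d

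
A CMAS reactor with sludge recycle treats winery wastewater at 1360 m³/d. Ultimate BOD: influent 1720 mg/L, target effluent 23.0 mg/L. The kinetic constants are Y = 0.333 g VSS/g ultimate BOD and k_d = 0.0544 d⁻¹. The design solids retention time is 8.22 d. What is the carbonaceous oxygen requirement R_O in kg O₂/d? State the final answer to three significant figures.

R_O ≈ 1550 kg O₂/d

The observed yield is Y_obs = Y/(1 + k_d·θ_c) = 0.333 / (1 + 0.0544 × 8.22) = 0.333 / 1.447 = 0.2301 g VSS per g ultimate BOD removed.
Mass of ultimate BOD removed per day: Q(S₀ − S) = 1360 × 1697 g/m³ = 2308 kg/d.
P_X = Y_obs·Q·(S₀ − S) = 0.2301 × 2308 = 531.1 kg VSS/d.
R_O = Q·ΔS − 1.42 P_X = 2308 − 754.1 = 1554 kg O₂/d.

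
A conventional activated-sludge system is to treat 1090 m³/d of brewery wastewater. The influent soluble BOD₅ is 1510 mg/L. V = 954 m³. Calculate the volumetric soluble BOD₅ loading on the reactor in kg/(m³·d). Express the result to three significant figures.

Volumetric loading L_v = Q·S₀ / V = 1090 × 1510 g/m³ / 954.0 m³ = 1725 g/(m³·d) = 1.725 kg soluble BOD₅/(m³·d).

L_v ≈ 1.73 kg soluble BOD₅/(m³·d)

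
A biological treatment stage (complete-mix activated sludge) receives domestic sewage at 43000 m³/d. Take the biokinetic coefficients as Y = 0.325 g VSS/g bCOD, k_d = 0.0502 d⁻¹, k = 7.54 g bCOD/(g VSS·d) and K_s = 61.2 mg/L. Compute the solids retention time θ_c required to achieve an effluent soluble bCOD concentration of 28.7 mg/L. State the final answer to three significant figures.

θ_c ≈ 1.37 d

At the target effluent, Y k S/(K_s+S) = 0.325×7.54×28.7/89.90 = 0.7823 d⁻¹.
1/θ_c = 0.7823 − 0.0502 = 0.7321 d⁻¹, so θ_c = 1.366 d.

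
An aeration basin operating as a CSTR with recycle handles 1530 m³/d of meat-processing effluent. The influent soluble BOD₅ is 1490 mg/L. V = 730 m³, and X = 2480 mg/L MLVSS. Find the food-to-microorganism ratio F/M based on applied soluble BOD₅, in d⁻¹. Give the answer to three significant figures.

F/M ≈ 1.26 d⁻¹

F/M = Q·S₀ / (V·X) = 1530 × 1490 / (730.0 × 2480) = 1.259 g soluble BOD₅·(g VSS·d)⁻¹.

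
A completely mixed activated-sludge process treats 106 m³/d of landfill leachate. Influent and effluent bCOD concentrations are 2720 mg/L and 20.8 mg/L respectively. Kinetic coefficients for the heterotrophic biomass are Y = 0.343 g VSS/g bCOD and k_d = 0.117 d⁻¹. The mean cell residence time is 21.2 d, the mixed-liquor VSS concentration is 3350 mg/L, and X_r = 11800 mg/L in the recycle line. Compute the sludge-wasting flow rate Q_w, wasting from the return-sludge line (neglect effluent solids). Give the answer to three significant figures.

Q_w ≈ 2.39 m³/d

From the SRT design equation V = Y Q (S₀−S) θ_c / [X (1 + k_d θ_c)] = 0.343 × 106 × (2720 − 20.8) × 21.2 / [3350 × (1 + 0.117 × 21.2)] = 2.08×10^6 / 11659 = 178.4 m³.
θ_c = V·X/(Q_w·X_r) when wasting from the recycle, so Q_w = V·X/(θ_c·X_r) = 178.4 × 3350 / (21.2 × 11800) = 2.390 m³/d.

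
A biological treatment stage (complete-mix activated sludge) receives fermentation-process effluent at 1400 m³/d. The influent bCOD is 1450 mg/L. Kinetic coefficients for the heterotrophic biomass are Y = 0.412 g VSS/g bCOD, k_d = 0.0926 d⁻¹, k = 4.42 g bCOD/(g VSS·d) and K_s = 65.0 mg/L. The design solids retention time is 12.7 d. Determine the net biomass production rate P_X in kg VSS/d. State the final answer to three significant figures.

P_X ≈ 383 kg VSS/d

For a completely mixed reactor with recycle the Lawrence–McCarty relation gives S = K_s·(1 + k_d·θ_c) / [θ_c·(Y·k − k_d) − 1] = 65.0 × (1 + 0.0926 × 12.7) / [12.7 × (0.412 × 4.42 − 0.0926) − 1] = 141.4 / 20.95 = 6.751 mg/L.
Correct the yield for decay: Y_obs = Y/(1 + k_d θ_c) = 0.412 / (1 + 0.0926 × 12.7) = 0.412 / 2.176 = 0.1893.
Q·(S₀ − S) = 1400 × (1450 − 6.75) × 10⁻³ = 2021 kg/d removed.
Biomass produced: P_X = Y_obs·Q·ΔS = 0.1893 × 2021 ≈ 382.6 kg VSS/d.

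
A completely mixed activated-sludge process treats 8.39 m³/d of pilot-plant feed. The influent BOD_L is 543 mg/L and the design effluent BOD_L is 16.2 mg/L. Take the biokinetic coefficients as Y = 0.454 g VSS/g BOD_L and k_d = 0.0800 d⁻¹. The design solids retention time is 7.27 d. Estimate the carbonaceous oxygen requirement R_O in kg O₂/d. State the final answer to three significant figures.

Observed yield with endogenous decay: Y_obs = Y / (1 + k_d·θ_c) = 0.454 / (1 + 0.0800 × 7.27) = 0.454 / 1.582 = 0.2871 g VSS/g BOD_L.
Substrate removed = Q·(S₀ − S) = 8.39 m³/d × (543 − 16.2) g/m³ = 4.42×10^3 g/d = 4.420 kg/d.
Biomass synthesised: P_X = Y_obs × 4.420 = 1.269 kg VSS/d.
R_O = Q·ΔS − 1.42 P_X = 4.420 − 1.802 = 2.618 kg O₂/d.

R_O ≈ 2.62 kg O₂/d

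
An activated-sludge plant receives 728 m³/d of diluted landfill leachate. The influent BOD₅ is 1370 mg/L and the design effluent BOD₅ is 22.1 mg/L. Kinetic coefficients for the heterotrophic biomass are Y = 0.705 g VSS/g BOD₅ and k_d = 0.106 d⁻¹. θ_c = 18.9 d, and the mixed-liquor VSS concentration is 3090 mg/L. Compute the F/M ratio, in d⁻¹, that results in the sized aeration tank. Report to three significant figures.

Steady-state biomass mass balance: V·X·(1 + k_d·θ_c) = Y·Q·(S₀ − S)·θ_c, so V = 0.705 × 728 × (1370 − 22.1) × 18.9 / [3090 × (1 + 0.106 × 18.9)] = 1.31×10^7 / 9281 = 1409 m³.
Food-to-microorganism ratio F/M = Q S₀ / (V X) = 728 × 1370 / (1409 × 3090) = 0.2291 d⁻¹.

F/M ≈ 0.229 d⁻¹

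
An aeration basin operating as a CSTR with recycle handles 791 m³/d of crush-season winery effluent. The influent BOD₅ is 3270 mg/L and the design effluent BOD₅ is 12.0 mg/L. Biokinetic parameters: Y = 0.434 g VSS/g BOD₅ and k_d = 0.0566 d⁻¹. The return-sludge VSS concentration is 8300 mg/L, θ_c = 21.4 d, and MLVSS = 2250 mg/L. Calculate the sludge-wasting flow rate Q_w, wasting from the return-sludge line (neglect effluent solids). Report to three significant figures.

Rearranging the biomass balance for a CMAS with decay, V = Y·Q·ΔS·θ_c / [X·(1+k_d θ_c)] = 0.434 × 791 × (3270 − 12.0) × 21.4 / [2250 × (1 + 0.0566 × 21.4)] = 2.39×10^7 / 4975 = 4811 m³.
θ_c = V·X/(Q_w·X_r) when wasting from the recycle, so Q_w = V·X/(θ_c·X_r) = 4811 × 2250 / (21.4 × 8300) = 60.94 m³/d.

Q_w ≈ 60.9 m³/d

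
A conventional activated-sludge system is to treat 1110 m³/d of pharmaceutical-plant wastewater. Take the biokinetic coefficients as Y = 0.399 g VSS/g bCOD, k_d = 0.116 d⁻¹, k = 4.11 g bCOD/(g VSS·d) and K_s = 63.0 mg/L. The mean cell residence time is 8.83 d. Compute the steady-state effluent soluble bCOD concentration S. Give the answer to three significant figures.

S ≈ 10.2 mg/L

From the Monod/SRT balance for a CMAS, S = K_s·(1+k_d θ_c)/[θ_c·(Y k − k_d) − 1] = 63.0 × (1 + 0.116 × 8.83) / [8.83 × (0.399 × 4.11 − 0.116) − 1] = 127.5 / 12.46 = 10.24 mg/L.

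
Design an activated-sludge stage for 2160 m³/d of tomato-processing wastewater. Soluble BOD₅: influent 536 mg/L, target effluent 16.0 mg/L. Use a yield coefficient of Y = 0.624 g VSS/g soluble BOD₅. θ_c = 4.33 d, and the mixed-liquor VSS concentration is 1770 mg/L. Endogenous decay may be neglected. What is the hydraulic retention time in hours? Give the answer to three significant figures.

τ ≈ 19.1 h

V·X = Y·Q·ΔS·θ_c gives V = 0.624 × 2160 × (536 − 16.0) × 4.33 / 1770 = 1715 m³.
HRT = V/Q = 1715 m³ / 2160 m³·d⁻¹ = 0.7938 d × 24 = 19.05 h.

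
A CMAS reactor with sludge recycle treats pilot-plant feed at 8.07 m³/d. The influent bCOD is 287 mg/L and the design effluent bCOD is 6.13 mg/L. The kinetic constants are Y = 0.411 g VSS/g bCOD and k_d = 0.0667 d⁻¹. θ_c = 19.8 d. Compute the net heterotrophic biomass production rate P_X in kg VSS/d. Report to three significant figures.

Y_obs = Y / (1 + k_d θ_c) = 0.411 / (1 + 0.0667 × 19.8) = 0.411 / 2.321 = 0.1771.
Substrate removed = Q·(S₀ − S) = 8.07 m³/d × (287 − 6.13) g/m³ = 2.27×10^3 g/d = 2.267 kg/d.
Net biomass production P_X = Y_obs × Q·(S₀ − S) = 0.1771 × 2.267 = 0.4014 kg VSS/d.

P_X ≈ 0.401 kg VSS/d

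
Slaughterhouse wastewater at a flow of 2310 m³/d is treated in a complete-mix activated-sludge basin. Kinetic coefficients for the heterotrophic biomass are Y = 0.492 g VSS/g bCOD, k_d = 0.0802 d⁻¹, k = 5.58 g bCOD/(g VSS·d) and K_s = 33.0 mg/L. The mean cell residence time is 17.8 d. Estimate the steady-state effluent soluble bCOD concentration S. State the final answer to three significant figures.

S ≈ 1.73 mg/L

Effluent substrate depends only on kinetics and SRT: S = K_s(1 + k_d θ_c) / [θ_c(Yk − k_d) − 1] = 33.0 × (1 + 0.0802 × 17.8) / [17.8 × (0.492 × 5.58 − 0.0802) − 1] = 80.11 / 46.44 = 1.725 mg/L.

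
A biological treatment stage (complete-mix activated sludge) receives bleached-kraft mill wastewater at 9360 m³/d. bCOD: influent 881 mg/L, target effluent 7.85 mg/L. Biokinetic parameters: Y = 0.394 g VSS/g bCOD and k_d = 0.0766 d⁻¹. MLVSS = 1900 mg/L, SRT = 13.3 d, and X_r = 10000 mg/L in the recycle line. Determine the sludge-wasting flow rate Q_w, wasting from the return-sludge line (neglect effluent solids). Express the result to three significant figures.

Q_w ≈ 160 m³/d

Rearranging the biomass balance for a CMAS with decay, V = Y·Q·ΔS·θ_c / [X·(1+k_d θ_c)] = 0.394 × 9360 × (881 − 7.85) × 13.3 / [1900 × (1 + 0.0766 × 13.3)] = 4.28×10^7 / 3836 = 11165 m³.
Wasting from the return line (neglecting effluent solids): Q_w = V·X / (θ_c·X_r) = 11165 × 1900 / (13.3 × 10000) = 159.5 m³/d.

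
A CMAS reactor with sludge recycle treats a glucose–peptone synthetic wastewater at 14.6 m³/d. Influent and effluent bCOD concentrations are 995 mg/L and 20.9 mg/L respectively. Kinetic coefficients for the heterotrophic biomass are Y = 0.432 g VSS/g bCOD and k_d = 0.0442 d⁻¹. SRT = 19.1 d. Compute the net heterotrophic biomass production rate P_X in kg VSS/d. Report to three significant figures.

P_X ≈ 3.33 kg VSS/d

Y_obs = Y / (1 + k_d θ_c) = 0.432 / (1 + 0.0442 × 19.1) = 0.432 / 1.844 = 0.2342.
Substrate removed = Q·(S₀ − S) = 14.6 m³/d × (995 − 20.9) g/m³ = 1.42×10^4 g/d = 14.22 kg/d.
Biomass produced: P_X = Y_obs·Q·ΔS = 0.2342 × 14.22 ≈ 3.331 kg VSS/d.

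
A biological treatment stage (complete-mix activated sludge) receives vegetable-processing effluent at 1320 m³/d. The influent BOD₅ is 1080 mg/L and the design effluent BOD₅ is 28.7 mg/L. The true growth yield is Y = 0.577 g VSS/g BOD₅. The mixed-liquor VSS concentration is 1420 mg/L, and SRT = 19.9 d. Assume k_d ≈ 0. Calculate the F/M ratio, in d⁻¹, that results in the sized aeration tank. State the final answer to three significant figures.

Biomass mass balance (decay neglected): V·X = Y·Q·(S₀ − S)·θ_c, so V = 0.577 × 1320 × (1080 − 28.7) × 19.9 / 1420 = 11221 m³.
Food-to-microorganism ratio F/M = Q S₀ / (V X) = 1320 × 1080 / (11221 × 1420) = 0.08947 d⁻¹.

F/M ≈ 0.0895 d⁻¹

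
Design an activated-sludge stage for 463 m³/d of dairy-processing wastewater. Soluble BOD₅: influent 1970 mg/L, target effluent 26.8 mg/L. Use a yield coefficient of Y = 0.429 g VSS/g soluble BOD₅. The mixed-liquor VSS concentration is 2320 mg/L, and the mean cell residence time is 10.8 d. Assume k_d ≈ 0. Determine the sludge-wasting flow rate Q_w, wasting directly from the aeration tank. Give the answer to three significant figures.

Q_w ≈ 166 m³/d

Biomass mass balance (decay neglected): V·X = Y·Q·(S₀ − S)·θ_c, so V = 0.429 × 463 × (1970 − 26.8) × 10.8 / 2320 = 1797 m³.
For wasting at MLVSS concentration, Q_w = V/θ_c = 1797/10.8 = 166.4 m³/d.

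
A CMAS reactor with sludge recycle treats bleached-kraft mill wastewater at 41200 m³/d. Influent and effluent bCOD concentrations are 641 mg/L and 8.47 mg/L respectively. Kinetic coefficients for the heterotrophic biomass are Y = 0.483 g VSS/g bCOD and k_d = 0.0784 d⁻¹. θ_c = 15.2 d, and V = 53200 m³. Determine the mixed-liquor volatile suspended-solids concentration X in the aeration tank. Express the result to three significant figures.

From V·X·(1 + k_d·θ_c) = Y·Q·(S₀ − S)·θ_c: X = 0.483 × 41200 × (641 − 8.47) × 15.2 / [53200 × (1 + 0.0784 × 15.2)] = 1641 mg/L.

X ≈ 1640 mg/L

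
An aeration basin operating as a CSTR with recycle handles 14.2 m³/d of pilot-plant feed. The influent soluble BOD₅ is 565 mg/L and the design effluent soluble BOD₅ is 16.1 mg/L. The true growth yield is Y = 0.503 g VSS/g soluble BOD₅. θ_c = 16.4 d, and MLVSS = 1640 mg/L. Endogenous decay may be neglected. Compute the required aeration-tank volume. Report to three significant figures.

V ≈ 39.2 m³

Biomass mass balance (decay neglected): V·X = Y·Q·(S₀ − S)·θ_c, so V = 0.503 × 14.2 × (565 − 16.1) × 16.4 / 1640 = 39.21 m³.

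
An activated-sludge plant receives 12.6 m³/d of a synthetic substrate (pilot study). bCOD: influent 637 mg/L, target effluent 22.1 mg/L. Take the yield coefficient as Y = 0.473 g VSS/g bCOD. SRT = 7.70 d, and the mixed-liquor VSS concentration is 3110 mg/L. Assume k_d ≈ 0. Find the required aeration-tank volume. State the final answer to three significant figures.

V ≈ 9.07 m³

With k_d = 0 the design equation reduces to V = Y Q (S₀−S) θ_c / X = 0.473 × 12.6 × (637 − 22.1) × 7.70 / 3110 = 9.073 m³.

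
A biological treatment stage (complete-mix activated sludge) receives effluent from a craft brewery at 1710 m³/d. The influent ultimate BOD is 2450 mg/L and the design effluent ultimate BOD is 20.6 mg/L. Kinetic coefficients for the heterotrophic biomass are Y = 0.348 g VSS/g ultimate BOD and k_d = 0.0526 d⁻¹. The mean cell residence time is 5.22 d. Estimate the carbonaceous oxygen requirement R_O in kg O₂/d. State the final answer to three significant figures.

R_O ≈ 2540 kg O₂/d

Y_obs = Y / (1 + k_d θ_c) = 0.348 / (1 + 0.0526 × 5.22) = 0.348 / 1.275 = 0.2730.
Q·(S₀ − S) = 1710 × (2450 − 20.6) × 10⁻³ = 4154 kg/d removed.
Biomass synthesised: P_X = Y_obs × 4154 = 1134 kg VSS/d.
R_O = Q·(S₀ − S) − 1.42·P_X = 4154 − 1.42 × 1134 = 2544 kg O₂/d.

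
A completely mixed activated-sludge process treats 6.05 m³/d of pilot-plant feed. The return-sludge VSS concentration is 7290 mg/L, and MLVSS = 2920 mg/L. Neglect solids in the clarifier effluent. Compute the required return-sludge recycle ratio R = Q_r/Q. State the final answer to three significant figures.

R ≈ 0.668

R = Q_r/Q = X/(X_r − X) = 2920 / (7290 − 2920) = 0.6682.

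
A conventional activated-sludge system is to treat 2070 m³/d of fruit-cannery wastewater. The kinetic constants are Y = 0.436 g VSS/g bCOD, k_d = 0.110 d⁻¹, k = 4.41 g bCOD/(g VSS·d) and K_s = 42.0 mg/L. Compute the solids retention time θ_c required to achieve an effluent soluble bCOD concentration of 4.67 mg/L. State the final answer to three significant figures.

From 1/θ_c = Y·k·S/(K_s + S) − k_d: Y·k·S/(K_s+S) = 0.436 × 4.41 × 4.67 / (42.0 + 4.67) = 0.1924 d⁻¹.
Then 1/θ_c = μ − k_d = 0.1924 − 0.110 = 0.08240 d⁻¹, giving θ_c = 12.14 d.

θ_c ≈ 12.1 d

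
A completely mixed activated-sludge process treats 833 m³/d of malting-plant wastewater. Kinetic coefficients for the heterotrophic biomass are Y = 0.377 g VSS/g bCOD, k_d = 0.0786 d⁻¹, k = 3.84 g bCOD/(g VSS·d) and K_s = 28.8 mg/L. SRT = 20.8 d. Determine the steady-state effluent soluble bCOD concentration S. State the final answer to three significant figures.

For a completely mixed reactor with recycle the Lawrence–McCarty relation gives S = K_s·(1 + k_d·θ_c) / [θ_c·(Y·k − k_d) − 1] = 28.8 × (1 + 0.0786 × 20.8) / [20.8 × (0.377 × 3.84 − 0.0786) − 1] = 75.88 / 27.48 = 2.762 mg/L.

S ≈ 2.76 mg/L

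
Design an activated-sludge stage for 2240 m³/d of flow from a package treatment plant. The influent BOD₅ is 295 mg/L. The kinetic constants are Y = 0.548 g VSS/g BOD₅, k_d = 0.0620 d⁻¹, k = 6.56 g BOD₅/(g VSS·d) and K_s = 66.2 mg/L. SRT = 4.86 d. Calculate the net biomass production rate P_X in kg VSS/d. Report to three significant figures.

P_X ≈ 273 kg VSS/d

From the Monod/SRT balance for a CMAS, S = K_s·(1+k_d θ_c)/[θ_c·(Y k − k_d) − 1] = 66.2 × (1 + 0.0620 × 4.86) / [4.86 × (0.548 × 6.56 − 0.0620) − 1] = 86.15 / 16.17 = 5.328 mg/L.
Correct the yield for decay: Y_obs = Y/(1 + k_d θ_c) = 0.548 / (1 + 0.0620 × 4.86) = 0.548 / 1.301 = 0.4211.
Substrate removed = Q·(S₀ − S) = 2240 m³/d × (295 − 5.33) g/m³ = 6.49×10^5 g/d = 648.9 kg/d.
P_X = Y_obs · Q(S₀ − S) = 0.4211 × 648.9 = 273.2 kg VSS/d.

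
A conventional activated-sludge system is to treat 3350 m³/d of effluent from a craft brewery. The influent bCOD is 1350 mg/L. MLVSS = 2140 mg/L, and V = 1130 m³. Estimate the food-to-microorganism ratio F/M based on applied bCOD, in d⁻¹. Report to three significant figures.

F/M ≈ 1.87 d⁻¹

F/M = Q·S₀ / (V·X) = 3350 × 1350 / (1130 × 2140) = 1.870 g bCOD·(g VSS·d)⁻¹.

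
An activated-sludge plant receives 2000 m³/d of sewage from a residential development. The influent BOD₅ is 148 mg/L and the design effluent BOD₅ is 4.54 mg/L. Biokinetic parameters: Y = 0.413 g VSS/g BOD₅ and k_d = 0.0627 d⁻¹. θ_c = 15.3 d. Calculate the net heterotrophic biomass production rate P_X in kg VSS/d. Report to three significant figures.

P_X ≈ 60.5 kg VSS/d

Observed yield with endogenous decay: Y_obs = Y / (1 + k_d·θ_c) = 0.413 / (1 + 0.0627 × 15.3) = 0.413 / 1.959 = 0.2108 g VSS/g BOD₅.
Substrate removed = Q·(S₀ − S) = 2000 m³/d × (148 − 4.54) g/m³ = 2.87×10^5 g/d = 286.9 kg/d.
So the net sludge growth is P_X = 0.2108 × 286.9 = 60.48 kg VSS/d.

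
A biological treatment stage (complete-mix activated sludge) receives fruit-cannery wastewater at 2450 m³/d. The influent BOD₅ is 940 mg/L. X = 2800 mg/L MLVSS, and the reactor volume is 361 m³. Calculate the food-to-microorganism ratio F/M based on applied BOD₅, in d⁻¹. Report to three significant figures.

F/M ≈ 2.28 d⁻¹

F/M = applied load / biomass = Q·S₀/(V·X) = 2450 × 940 / (361.0 × 2800) = 2.278 d⁻¹.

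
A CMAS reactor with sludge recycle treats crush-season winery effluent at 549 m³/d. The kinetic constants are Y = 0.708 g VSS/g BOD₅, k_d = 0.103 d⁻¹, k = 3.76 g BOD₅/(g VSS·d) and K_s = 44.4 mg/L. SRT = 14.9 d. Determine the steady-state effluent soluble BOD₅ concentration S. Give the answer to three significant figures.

S ≈ 3.03 mg/L

For a completely mixed reactor with recycle the Lawrence–McCarty relation gives S = K_s·(1 + k_d·θ_c) / [θ_c·(Y·k − k_d) − 1] = 44.4 × (1 + 0.103 × 14.9) / [14.9 × (0.708 × 3.76 − 0.103) − 1] = 112.5 / 37.13 = 3.031 mg/L.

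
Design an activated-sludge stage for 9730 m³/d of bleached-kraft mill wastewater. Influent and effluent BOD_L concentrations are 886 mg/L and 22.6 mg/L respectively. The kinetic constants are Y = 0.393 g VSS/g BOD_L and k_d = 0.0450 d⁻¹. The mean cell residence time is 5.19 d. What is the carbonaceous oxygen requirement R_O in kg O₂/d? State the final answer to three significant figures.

R_O ≈ 4600 kg O₂/d

The observed yield is Y_obs = Y/(1 + k_d·θ_c) = 0.393 / (1 + 0.0450 × 5.19) = 0.393 / 1.234 = 0.3186 g VSS per g BOD_L removed.
ΔS = 886 − 22.6 = 863.4 mg/L, so the substrate removal rate is 9730 × 863.4/1000 = 8401 kg BOD_L/d.
Biomass synthesised: P_X = Y_obs × 8401 = 2676 kg VSS/d.
R_O = Q·ΔS − 1.42 P_X = 8401 − 3801 = 4600 kg O₂/d.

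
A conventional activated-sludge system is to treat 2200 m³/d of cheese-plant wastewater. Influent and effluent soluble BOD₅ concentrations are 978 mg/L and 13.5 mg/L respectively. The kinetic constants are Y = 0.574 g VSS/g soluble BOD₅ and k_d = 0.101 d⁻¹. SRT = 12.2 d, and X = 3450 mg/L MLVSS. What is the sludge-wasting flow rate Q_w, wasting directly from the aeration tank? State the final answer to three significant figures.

Q_w ≈ 158 m³/d

Steady-state biomass mass balance: V·X·(1 + k_d·θ_c) = Y·Q·(S₀ − S)·θ_c, so V = 0.574 × 2200 × (978 − 13.5) × 12.2 / [3450 × (1 + 0.101 × 12.2)] = 1.49×10^7 / 7701 = 1929 m³.
Wasting from the aeration tank: Q_w = V / θ_c = 1929 / 12.2 = 158.2 m³/d.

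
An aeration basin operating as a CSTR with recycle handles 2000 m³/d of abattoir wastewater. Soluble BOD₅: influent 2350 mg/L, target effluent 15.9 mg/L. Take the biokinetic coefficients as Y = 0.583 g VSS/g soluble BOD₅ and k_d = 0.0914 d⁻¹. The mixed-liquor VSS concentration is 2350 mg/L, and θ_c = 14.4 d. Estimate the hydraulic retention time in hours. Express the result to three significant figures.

From the SRT design equation V = Y Q (S₀−S) θ_c / [X (1 + k_d θ_c)] = 0.583 × 2000 × (2350 − 15.9) × 14.4 / [2350 × (1 + 0.0914 × 14.4)] = 3.92×10^7 / 5443 = 7200 m³.
Hydraulic retention time τ = V/Q = 7200 / 2000 = 3.600 d = 86.40 h.

τ ≈ 86.4 h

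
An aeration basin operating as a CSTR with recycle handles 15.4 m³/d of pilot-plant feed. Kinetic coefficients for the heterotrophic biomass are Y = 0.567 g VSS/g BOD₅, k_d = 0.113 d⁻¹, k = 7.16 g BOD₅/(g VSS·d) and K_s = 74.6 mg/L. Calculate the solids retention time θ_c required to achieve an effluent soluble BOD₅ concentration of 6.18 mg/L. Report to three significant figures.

θ_c ≈ 5.06 d

From 1/θ_c = Y·k·S/(K_s + S) − k_d: Y·k·S/(K_s+S) = 0.567 × 7.16 × 6.18 / (74.6 + 6.18) = 0.3106 d⁻¹.
1/θ_c = 0.3106 − 0.113 = 0.1976 d⁻¹, so θ_c = 5.061 d.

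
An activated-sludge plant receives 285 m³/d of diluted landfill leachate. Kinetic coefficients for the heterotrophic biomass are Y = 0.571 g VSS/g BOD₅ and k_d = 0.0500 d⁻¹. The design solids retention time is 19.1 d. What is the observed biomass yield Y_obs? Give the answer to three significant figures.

Y_obs ≈ 0.292 g VSS/g BOD₅

The observed yield is Y_obs = Y/(1 + k_d·θ_c) = 0.571 / (1 + 0.0500 × 19.1) = 0.571 / 1.955 = 0.2921 g VSS per g BOD₅ removed.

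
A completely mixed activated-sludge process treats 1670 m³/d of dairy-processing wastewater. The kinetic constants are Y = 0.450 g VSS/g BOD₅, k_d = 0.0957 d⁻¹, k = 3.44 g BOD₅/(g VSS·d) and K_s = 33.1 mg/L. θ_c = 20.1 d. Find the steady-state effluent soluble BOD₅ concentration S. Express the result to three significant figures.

S ≈ 3.43 mg/L

For a completely mixed reactor with recycle the Lawrence–McCarty relation gives S = K_s·(1 + k_d·θ_c) / [θ_c·(Y·k − k_d) − 1] = 33.1 × (1 + 0.0957 × 20.1) / [20.1 × (0.450 × 3.44 − 0.0957) − 1] = 96.77 / 28.19 = 3.433 mg/L.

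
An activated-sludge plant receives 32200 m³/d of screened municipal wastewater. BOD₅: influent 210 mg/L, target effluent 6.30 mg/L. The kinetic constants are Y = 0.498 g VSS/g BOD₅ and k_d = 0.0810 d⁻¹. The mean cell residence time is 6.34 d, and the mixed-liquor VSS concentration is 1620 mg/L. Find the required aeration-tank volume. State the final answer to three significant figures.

Steady-state biomass mass balance: V·X·(1 + k_d·θ_c) = Y·Q·(S₀ − S)·θ_c, so V = 0.498 × 32200 × (210 − 6.30) × 6.34 / [1620 × (1 + 0.0810 × 6.34)] = 2.07×10^7 / 2452 = 8446 m³.

V ≈ 8450 m³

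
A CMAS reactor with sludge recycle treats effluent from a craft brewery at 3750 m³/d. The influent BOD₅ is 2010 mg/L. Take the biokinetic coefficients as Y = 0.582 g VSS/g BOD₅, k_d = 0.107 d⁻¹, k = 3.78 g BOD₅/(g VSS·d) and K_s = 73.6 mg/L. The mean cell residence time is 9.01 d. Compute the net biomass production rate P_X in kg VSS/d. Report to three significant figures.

P_X ≈ 2220 kg VSS/d

For a completely mixed reactor with recycle the Lawrence–McCarty relation gives S = K_s·(1 + k_d·θ_c) / [θ_c·(Y·k − k_d) − 1] = 73.6 × (1 + 0.107 × 9.01) / [9.01 × (0.582 × 3.78 − 0.107) − 1] = 144.6 / 17.86 = 8.095 mg/L.
Observed yield with endogenous decay: Y_obs = Y / (1 + k_d·θ_c) = 0.582 / (1 + 0.107 × 9.01) = 0.582 / 1.964 = 0.2963 g VSS/g BOD₅.
Q·(S₀ − S) = 3750 × (2010 − 8.09) × 10⁻³ = 7507 kg/d removed.
P_X = Y_obs · Q(S₀ − S) = 0.2963 × 7507 = 2225 kg VSS/d.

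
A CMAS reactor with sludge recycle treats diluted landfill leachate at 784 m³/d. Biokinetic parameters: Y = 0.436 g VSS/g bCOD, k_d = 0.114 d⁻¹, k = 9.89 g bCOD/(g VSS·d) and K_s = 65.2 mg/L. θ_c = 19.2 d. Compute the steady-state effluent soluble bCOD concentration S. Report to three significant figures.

S ≈ 2.61 mg/L

From the Monod/SRT balance for a CMAS, S = K_s·(1+k_d θ_c)/[θ_c·(Y k − k_d) − 1] = 65.2 × (1 + 0.114 × 19.2) / [19.2 × (0.436 × 9.89 − 0.114) − 1] = 207.9 / 79.60 = 2.612 mg/L.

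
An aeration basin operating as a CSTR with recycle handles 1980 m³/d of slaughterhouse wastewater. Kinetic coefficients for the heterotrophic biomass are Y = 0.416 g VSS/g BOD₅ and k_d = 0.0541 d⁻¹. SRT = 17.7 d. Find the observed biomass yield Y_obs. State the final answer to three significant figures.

Y_obs = Y / (1 + k_d θ_c) = 0.416 / (1 + 0.0541 × 17.7) = 0.416 / 1.958 = 0.2125.

Y_obs ≈ 0.213 g VSS/g BOD₅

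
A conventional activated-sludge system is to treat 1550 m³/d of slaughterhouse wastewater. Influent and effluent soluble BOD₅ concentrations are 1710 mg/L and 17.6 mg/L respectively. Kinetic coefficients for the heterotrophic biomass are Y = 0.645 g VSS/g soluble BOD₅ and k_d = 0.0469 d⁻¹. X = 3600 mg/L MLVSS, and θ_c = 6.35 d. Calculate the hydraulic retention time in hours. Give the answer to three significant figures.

Rearranging the biomass balance for a CMAS with decay, V = Y·Q·ΔS·θ_c / [X·(1+k_d θ_c)] = 0.645 × 1550 × (1710 − 17.6) × 6.35 / [3600 × (1 + 0.0469 × 6.35)] = 1.07×10^7 / 4672 = 2300 m³.
τ = V/Q = 2300/1550 = 1.484 d, or 35.61 h.

τ ≈ 35.6 h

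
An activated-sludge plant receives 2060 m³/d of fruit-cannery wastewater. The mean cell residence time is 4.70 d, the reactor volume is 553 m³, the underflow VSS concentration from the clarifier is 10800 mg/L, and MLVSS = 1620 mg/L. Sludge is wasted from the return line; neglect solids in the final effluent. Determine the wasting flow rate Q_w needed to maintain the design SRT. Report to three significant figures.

Q_w ≈ 17.6 m³/d

Wasting from the return line (neglecting effluent solids): Q_w = V·X / (θ_c·X_r) = 553.0 × 1620 / (4.70 × 10800) = 17.65 m³/d.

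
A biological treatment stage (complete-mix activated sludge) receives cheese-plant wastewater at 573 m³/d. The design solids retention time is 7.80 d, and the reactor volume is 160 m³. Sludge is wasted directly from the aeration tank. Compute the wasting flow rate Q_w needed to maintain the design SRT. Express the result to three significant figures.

Q_w ≈ 20.5 m³/d

Wasting from the aeration tank: Q_w = V / θ_c = 160.0 / 7.80 = 20.51 m³/d.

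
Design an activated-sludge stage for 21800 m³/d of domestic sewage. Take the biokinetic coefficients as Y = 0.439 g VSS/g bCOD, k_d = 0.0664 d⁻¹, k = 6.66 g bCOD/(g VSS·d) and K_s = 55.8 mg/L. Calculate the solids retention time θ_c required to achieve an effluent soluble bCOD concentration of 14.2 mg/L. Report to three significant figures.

From 1/θ_c = Y·k·S/(K_s + S) − k_d: Y·k·S/(K_s+S) = 0.439 × 6.66 × 14.2 / (55.8 + 14.2) = 0.5931 d⁻¹.
Then 1/θ_c = μ − k_d = 0.5931 − 0.0664 = 0.5267 d⁻¹, giving θ_c = 1.899 d.

θ_c ≈ 1.90 d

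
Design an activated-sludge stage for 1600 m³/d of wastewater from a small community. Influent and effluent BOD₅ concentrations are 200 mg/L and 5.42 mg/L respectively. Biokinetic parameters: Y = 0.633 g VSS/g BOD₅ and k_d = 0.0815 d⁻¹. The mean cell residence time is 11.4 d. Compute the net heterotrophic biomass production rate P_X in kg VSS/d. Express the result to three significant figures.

P_X ≈ 102 kg VSS/d

The observed yield is Y_obs = Y/(1 + k_d·θ_c) = 0.633 / (1 + 0.0815 × 11.4) = 0.633 / 1.929 = 0.3281 g VSS per g BOD₅ removed.
ΔS = 200 − 5.42 = 194.6 mg/L, so the substrate removal rate is 1600 × 194.6/1000 = 311.3 kg BOD₅/d.
P_X = Y_obs · Q(S₀ − S) = 0.3281 × 311.3 = 102.2 kg VSS/d.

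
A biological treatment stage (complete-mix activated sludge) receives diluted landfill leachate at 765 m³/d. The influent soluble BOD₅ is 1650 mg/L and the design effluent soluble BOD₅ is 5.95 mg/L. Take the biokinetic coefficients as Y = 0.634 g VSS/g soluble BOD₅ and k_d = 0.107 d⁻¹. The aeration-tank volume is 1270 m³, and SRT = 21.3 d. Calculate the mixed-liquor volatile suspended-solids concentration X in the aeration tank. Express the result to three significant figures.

Solving the biomass balance for X: X = Y Q (S₀−S) θ_c / [V (1+k_d θ_c)] = 0.634 × 765 × (1650 − 5.95) × 21.3 / [1270 × (1 + 0.107 × 21.3)] = 4078 mg/L.

X ≈ 4080 mg/L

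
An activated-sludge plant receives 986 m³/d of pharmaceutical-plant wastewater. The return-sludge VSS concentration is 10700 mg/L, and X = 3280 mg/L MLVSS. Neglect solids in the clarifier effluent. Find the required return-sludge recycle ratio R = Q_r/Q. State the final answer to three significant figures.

Solids balance on the clarifier gives (1+R)X = R·X_r, so R = X/(X_r − X) = 3280 / (10700 − 3280) = 0.4420.

R ≈ 0.442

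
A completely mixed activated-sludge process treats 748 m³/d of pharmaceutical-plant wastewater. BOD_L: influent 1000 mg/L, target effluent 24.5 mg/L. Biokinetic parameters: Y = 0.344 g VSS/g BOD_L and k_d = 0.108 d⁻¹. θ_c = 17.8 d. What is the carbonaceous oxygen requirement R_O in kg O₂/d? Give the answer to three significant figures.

Y_obs = Y / (1 + k_d θ_c) = 0.344 / (1 + 0.108 × 17.8) = 0.344 / 2.922 = 0.1177.
Mass of BOD_L removed per day: Q(S₀ − S) = 748 × 975.5 g/m³ = 729.7 kg/d.
Biomass synthesised: P_X = Y_obs × 729.7 = 85.89 kg VSS/d.
R_O = Q·ΔS − 1.42 P_X = 729.7 − 122.0 = 607.7 kg O₂/d.

R_O ≈ 608 kg O₂/d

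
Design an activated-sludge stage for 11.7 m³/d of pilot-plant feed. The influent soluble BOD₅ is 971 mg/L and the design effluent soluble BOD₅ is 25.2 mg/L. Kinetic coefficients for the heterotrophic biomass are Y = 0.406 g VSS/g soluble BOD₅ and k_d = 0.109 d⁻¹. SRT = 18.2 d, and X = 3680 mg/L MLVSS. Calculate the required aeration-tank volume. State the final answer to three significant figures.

Steady-state biomass mass balance: V·X·(1 + k_d·θ_c) = Y·Q·(S₀ − S)·θ_c, so V = 0.406 × 11.7 × (971 − 25.2) × 18.2 / [3680 × (1 + 0.109 × 18.2)] = 8.18×10^4 / 10980 = 7.447 m³.

V ≈ 7.45 m³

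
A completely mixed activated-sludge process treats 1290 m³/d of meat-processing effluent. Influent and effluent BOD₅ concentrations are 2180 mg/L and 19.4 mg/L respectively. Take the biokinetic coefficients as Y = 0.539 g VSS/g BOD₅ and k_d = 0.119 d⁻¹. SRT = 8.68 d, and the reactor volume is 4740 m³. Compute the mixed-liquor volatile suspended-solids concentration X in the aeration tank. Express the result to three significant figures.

X ≈ 1350 mg/L

X = Y·Q·ΔS·θ_c / [V·(1 + k_d θ_c)] = 0.539 × 1290 × (2180 − 19.4) × 8.68 / [4740 × (1 + 0.119 × 8.68)] = 1353 mg/L.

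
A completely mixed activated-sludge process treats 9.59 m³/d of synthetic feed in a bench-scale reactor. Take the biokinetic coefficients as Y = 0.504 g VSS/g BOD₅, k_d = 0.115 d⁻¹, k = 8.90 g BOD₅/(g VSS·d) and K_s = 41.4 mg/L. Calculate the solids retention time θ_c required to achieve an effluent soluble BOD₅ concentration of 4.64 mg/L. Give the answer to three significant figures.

θ_c ≈ 2.97 d

Specific growth rate at S = 4.64 mg/L: μ = YkS/(K_s+S) = 0.504·8.90·4.64/(41.4+4.64) = 0.4521 d⁻¹.
Then 1/θ_c = μ − k_d = 0.4521 − 0.115 = 0.3371 d⁻¹, giving θ_c = 2.967 d.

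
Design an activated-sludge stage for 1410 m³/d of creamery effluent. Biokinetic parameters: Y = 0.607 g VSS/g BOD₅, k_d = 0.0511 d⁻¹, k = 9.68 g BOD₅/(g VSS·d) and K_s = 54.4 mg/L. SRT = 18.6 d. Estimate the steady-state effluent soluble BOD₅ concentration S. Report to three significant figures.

S ≈ 0.989 mg/L

For a completely mixed reactor with recycle the Lawrence–McCarty relation gives S = K_s·(1 + k_d·θ_c) / [θ_c·(Y·k − k_d) − 1] = 54.4 × (1 + 0.0511 × 18.6) / [18.6 × (0.607 × 9.68 − 0.0511) − 1] = 106.1 / 107.3 = 0.9885 mg/L.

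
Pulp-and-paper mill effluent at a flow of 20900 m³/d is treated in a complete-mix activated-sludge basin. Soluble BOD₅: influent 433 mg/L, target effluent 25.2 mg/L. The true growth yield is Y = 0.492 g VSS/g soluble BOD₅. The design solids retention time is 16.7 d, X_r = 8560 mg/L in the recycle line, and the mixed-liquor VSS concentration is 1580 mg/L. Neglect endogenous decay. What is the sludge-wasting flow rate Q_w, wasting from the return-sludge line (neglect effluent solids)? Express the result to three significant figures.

Q_w ≈ 490 m³/d

With k_d = 0 the design equation reduces to V = Y Q (S₀−S) θ_c / X = 0.492 × 20900 × (433 − 25.2) × 16.7 / 1580 = 44322 m³.
Wasting from the return line (neglecting effluent solids): Q_w = V·X / (θ_c·X_r) = 44322 × 1580 / (16.7 × 8560) = 489.9 m³/d.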